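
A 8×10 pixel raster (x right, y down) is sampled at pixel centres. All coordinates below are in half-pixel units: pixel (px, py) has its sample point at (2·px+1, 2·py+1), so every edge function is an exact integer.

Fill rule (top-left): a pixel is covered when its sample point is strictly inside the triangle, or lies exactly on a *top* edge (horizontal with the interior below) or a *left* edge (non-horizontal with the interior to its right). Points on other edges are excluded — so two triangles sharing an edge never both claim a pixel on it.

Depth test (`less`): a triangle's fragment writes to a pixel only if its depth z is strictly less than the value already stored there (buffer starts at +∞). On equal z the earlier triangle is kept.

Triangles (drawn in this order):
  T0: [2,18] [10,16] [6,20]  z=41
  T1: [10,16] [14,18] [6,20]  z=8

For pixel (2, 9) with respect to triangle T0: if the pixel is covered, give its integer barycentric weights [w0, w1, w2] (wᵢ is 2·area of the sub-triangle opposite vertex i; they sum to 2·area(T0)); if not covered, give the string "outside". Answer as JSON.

T0:
  2·area = 24
  edge (2, 18)→(10, 16): d=(8,-2) top-left  bias=+0
  edge (10, 16)→(6, 20): d=(-4,4) right/bottom  bias=-1
  edge (6, 20)→(2, 18): d=(-4,-2) top-left  bias=+0
    (7,5)@(15, 11): e=[-30,0,54] → ·  [on edge]
    (6,6)@(13, 13): e=[-18,0,42] → ·  [on edge]
    (5,7)@(11, 15): e=[-6,0,30] → ·  [on edge]
    (3,8)@(7, 17): e=[2,8,14] → █
    (4,8)@(9, 17): e=[6,0,18] → ·  [on edge]
    (2,9)@(5, 19): e=[14,8,2] → █
    (3,9)@(7, 19): e=[18,0,6] → ·  [on edge]
  covered (2 px):
    · · · · · · · ·
    · · · · · · · ·
    · · · · · · · ·
    · · · · · · · ·
    · · · · · · · ·
    · · · · · · · ·
    · · · · · · · ·
    · · · · · · · ·
    · · · █ · · · ·
    · · █ · · · · ·
T1:
  2·area = 24
  edge (10, 16)→(14, 18): d=(4,2) right/bottom  bias=-1
  edge (14, 18)→(6, 20): d=(-8,2) right/bottom  bias=-1
  edge (6, 20)→(10, 16): d=(4,-4) top-left  bias=+0
    (7,5)@(15, 11): e=[-30,54,0] → ·  [on edge]
    (6,6)@(13, 13): e=[-18,42,0] → ·  [on edge]
    (5,7)@(11, 15): e=[-6,30,0] → ·  [on edge]
    (4,8)@(9, 17): e=[6,18,0] → █  [on edge]
    (5,8)@(11, 17): e=[2,14,8] → █
    (6,8)@(13, 17): e=[-2,10,16] → ·
    (3,9)@(7, 19): e=[18,6,0] → █  [on edge]
    (5,9)@(11, 19): e=[10,-2,16] → ·
  covered (4 px):
    · · · · · · · ·
    · · · · · · · ·
    · · · · · · · ·
    · · · · · · · ·
    · · · · · · · ·
    · · · · · · · ·
    · · · · · · · ·
    · · · · · · · ·
    · · · · █ █ · ·
    · · · █ █ · · ·

Answer: [8,2,14]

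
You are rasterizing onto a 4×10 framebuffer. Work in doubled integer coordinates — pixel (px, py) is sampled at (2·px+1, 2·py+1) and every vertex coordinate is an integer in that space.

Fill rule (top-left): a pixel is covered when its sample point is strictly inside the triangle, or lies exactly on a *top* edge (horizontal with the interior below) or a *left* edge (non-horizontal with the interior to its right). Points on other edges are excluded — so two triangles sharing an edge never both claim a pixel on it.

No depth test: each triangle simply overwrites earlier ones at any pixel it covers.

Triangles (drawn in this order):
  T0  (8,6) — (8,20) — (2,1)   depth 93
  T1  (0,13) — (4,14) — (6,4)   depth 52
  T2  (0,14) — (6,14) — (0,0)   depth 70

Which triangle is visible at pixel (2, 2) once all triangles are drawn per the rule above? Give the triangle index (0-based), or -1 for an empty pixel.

T0:
  2·area = 84
  edge (8, 6)→(8, 20): d=(0,14) right/bottom  bias=-1
  edge (8, 20)→(2, 1): d=(-6,-19) top-left  bias=+0
  edge (2, 1)→(8, 6): d=(6,5) right/bottom  bias=-1
    (1,1)@(3, 3): e=[70,7,7] → █
    (2,1)@(5, 3): e=[42,45,-3] → ·
    (1,2)@(3, 5): e=[70,-5,19] → ·
    (2,2)@(5, 5): e=[42,33,9] → █
    (3,2)@(7, 5): e=[14,71,-1] → ·
    (2,3)@(5, 7): e=[42,21,21] → █
    (3,3)@(7, 7): e=[14,59,11] → █
    (2,4)@(5, 9): e=[42,9,33] → █
    (2,5)@(5, 11): e=[42,-3,45] → ·
    (3,5)@(7, 11): e=[14,35,35] → █
    (3,6)@(7, 13): e=[14,23,47] → █
    (3,7)@(7, 15): e=[14,11,59] → █
  covered (9 px):
    · · · ·
    · █ · ·
    · · █ ·
    · · █ █
    · · █ █
    · · · █
    · · · █
    · · · █
    · · · ·
    · · · ·
T1:
  2·area = 42  (B↔C swapped to make it positive)
  edge (0, 13)→(6, 4): d=(6,-9) top-left  bias=+0
  edge (6, 4)→(4, 14): d=(-2,10) right/bottom  bias=-1
  edge (4, 14)→(0, 13): d=(-4,-1) top-left  bias=+0
    (2,3)@(5, 7): e=[9,4,29] → █
    (3,3)@(7, 7): e=[27,-16,31] → ·
    (1,4)@(3, 9): e=[3,20,19] → █
    (2,4)@(5, 9): e=[21,0,21] → ·  [on edge]
    (1,5)@(3, 11): e=[15,16,11] → █
    (2,5)@(5, 11): e=[33,-4,13] → ·
    (0,6)@(1, 13): e=[9,32,1] → █
    (2,6)@(5, 13): e=[45,-8,5] → ·
    (0,7)@(1, 15): e=[21,28,-7] → ·
    (1,7)@(3, 15): e=[39,8,-5] → ·
    (1,9)@(3, 19): e=[63,0,-21] → ·  [on edge]
  covered (5 px):
    · · · ·
    · · · ·
    · · · ·
    · · █ ·
    · █ · ·
    · █ · ·
    █ █ · ·
    · · · ·
    · · · ·
    · · · ·
T2:
  2·area = 84  (B↔C swapped to make it positive)
  edge (0, 14)→(0, 0): d=(0,-14) top-left  bias=+0
  edge (0, 0)→(6, 14): d=(6,14) right/bottom  bias=-1
  edge (6, 14)→(0, 14): d=(-6,0) right/bottom  bias=-1
    (0,1)@(1, 3): e=[14,4,66] → █
    (1,1)@(3, 3): e=[42,-24,66] → ·
    (0,2)@(1, 5): e=[14,16,54] → █
    (1,2)@(3, 5): e=[42,-12,54] → ·
    (0,3)@(1, 7): e=[14,28,42] → █
    (1,3)@(3, 7): e=[42,0,42] → ·  [on edge]
    (0,4)@(1, 9): e=[14,40,30] → █
    (1,4)@(3, 9): e=[42,12,30] → █
    (2,4)@(5, 9): e=[70,-16,30] → ·
    (0,5)@(1, 11): e=[14,52,18] → █
    (2,5)@(5, 11): e=[70,-4,18] → ·
    (0,6)@(1, 13): e=[14,64,6] → █
  covered (10 px):
    · · · ·
    █ · · ·
    █ · · ·
    █ · · ·
    █ █ · ·
    █ █ · ·
    █ █ █ ·
    · · · ·
    · · · ·
    · · · ·

Z-buffer (winner per pixel, '.' = empty):
  . . . .
  2 0 . .
  2 . 0 .
  2 . 1 0
  2 2 0 0
  2 2 . 0
  2 2 2 0
  . . . 0
  . . . .
  . . . .

Answer: 0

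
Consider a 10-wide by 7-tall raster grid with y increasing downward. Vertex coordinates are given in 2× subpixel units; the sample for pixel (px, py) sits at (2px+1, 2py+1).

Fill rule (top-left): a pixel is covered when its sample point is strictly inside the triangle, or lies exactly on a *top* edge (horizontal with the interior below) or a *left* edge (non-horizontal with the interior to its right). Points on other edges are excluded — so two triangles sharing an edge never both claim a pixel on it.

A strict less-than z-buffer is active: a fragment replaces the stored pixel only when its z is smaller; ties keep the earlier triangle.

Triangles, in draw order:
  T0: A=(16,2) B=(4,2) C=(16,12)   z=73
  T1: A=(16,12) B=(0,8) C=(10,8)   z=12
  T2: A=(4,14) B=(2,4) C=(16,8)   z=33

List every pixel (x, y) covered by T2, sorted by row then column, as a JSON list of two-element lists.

T0:
  2·area = 120  (B↔C swapped to make it positive)
  edge (16, 2)→(16, 12): d=(0,10) right/bottom  bias=-1
  edge (16, 12)→(4, 2): d=(-12,-10) top-left  bias=+0
  edge (4, 2)→(16, 2): d=(12,0) top-left  bias=+0
    (3,1)@(7, 3): e=[90,18,12] → █
    (4,1)@(9, 3): e=[70,38,12] → █
    (5,1)@(11, 3): e=[50,58,12] → █
    (6,1)@(13, 3): e=[30,78,12] → █
    (7,1)@(15, 3): e=[10,98,12] → █
    (8,1)@(17, 3): e=[-10,118,12] → ·
    (3,2)@(7, 5): e=[90,-6,36] → ·
    (4,2)@(9, 5): e=[70,14,36] → █
    (8,2)@(17, 5): e=[-10,94,36] → ·
    (4,3)@(9, 7): e=[70,-10,60] → ·
    (5,3)@(11, 7): e=[50,10,60] → █
    (8,3)@(17, 7): e=[-10,70,60] → ·
  covered (15 px):
    · · · · · · · · · ·
    · · · █ █ █ █ █ · ·
    · · · · █ █ █ █ · ·
    · · · · · █ █ █ · ·
    · · · · · · █ █ · ·
    · · · · · · · █ · ·
    · · · · · · · · · ·
T1:
  2·area = 40
  edge (16, 12)→(0, 8): d=(-16,-4) top-left  bias=+0
  edge (0, 8)→(10, 8): d=(10,0) top-left  bias=+0
  edge (10, 8)→(16, 12): d=(6,4) right/bottom  bias=-1
    (2,4)@(5, 9): e=[4,10,26] → █
    (3,4)@(7, 9): e=[12,10,18] → █
    (4,4)@(9, 9): e=[20,10,10] → █
    (5,4)@(11, 9): e=[28,10,2] → █
    (6,4)@(13, 9): e=[36,10,-6] → ·
    (2,5)@(5, 11): e=[-28,30,38] → ·
    (3,5)@(7, 11): e=[-20,30,30] → ·
    (4,5)@(9, 11): e=[-12,30,22] → ·
    (5,5)@(11, 11): e=[-4,30,14] → ·
    (6,5)@(13, 11): e=[4,30,6] → █
    (7,5)@(15, 11): e=[12,30,-2] → ·
    (6,6)@(13, 13): e=[-28,50,18] → ·
  covered (5 px):
    · · · · · · · · · ·
    · · · · · · · · · ·
    · · · · · · · · · ·
    · · · · · · · · · ·
    · · █ █ █ █ · · · ·
    · · · · · · █ · · ·
    · · · · · · · · · ·
T2:
  2·area = 132
  edge (4, 14)→(2, 4): d=(-2,-10) top-left  bias=+0
  edge (2, 4)→(16, 8): d=(14,4) right/bottom  bias=-1
  edge (16, 8)→(4, 14): d=(-12,6) right/bottom  bias=-1
    (1,2)@(3, 5): e=[8,10,114] → █
    (2,2)@(5, 5): e=[28,2,102] → █
    (3,2)@(7, 5): e=[48,-6,90] → ·
    (1,3)@(3, 7): e=[4,38,90] → █
    (3,3)@(7, 7): e=[44,22,66] → █
    (4,3)@(9, 7): e=[64,14,54] → █
    (5,3)@(11, 7): e=[84,6,42] → █
    (6,3)@(13, 7): e=[104,-2,30] → ·
    (1,4)@(3, 9): e=[0,66,66] → █  [on edge]
    (6,4)@(13, 9): e=[100,26,6] → █
    (7,4)@(15, 9): e=[120,18,-6] → ·
    (1,5)@(3, 11): e=[-4,94,42] → ·
  covered (17 px):
    · · · · · · · · · ·
    · · · · · · · · · ·
    · █ █ · · · · · · ·
    · █ █ █ █ █ · · · ·
    · █ █ █ █ █ █ · · ·
    · · █ █ █ · · · · ·
    · · █ · · · · · · ·

Final: [[1,2],[2,2],[1,3],[2,3],[3,3],[4,3],[5,3],[1,4],[2,4],[3,4],[4,4],[5,4],[6,4],[2,5],[3,5],[4,5],[2,6]]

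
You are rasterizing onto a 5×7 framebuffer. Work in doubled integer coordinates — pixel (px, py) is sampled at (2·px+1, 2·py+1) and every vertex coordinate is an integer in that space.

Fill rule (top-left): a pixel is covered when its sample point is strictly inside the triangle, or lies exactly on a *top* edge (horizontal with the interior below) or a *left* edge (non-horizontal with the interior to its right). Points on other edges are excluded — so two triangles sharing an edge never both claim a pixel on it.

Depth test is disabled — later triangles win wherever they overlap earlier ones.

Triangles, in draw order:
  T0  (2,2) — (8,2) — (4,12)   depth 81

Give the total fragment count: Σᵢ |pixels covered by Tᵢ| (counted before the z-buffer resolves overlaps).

T0:
  2·area = 60
  edge (2, 2)→(8, 2): d=(6,0) top-left  bias=+0
  edge (8, 2)→(4, 12): d=(-4,10) right/bottom  bias=-1
  edge (4, 12)→(2, 2): d=(-2,-10) top-left  bias=+0
    (1,1)@(3, 3): e=[6,46,8] → X
    (2,1)@(5, 3): e=[6,26,28] → X
    (3,1)@(7, 3): e=[6,6,48] → X
    (4,1)@(9, 3): e=[6,-14,68] → .
    (1,2)@(3, 5): e=[18,38,4] → X
    (3,2)@(7, 5): e=[18,-2,44] → .
    (1,3)@(3, 7): e=[30,30,0] → X  [on edge]
    (3,3)@(7, 7): e=[30,-10,40] → .
    (1,4)@(3, 9): e=[42,22,-4] → .
    (2,4)@(5, 9): e=[42,2,16] → X
    (3,4)@(7, 9): e=[42,-18,36] → .
    (2,5)@(5, 11): e=[54,-6,12] → .
  covered (8 px):
    . . . . .
    . X X X .
    . X X . .
    . X X . .
    . . X . .
    . . . . .
    . . . . .

Result: 8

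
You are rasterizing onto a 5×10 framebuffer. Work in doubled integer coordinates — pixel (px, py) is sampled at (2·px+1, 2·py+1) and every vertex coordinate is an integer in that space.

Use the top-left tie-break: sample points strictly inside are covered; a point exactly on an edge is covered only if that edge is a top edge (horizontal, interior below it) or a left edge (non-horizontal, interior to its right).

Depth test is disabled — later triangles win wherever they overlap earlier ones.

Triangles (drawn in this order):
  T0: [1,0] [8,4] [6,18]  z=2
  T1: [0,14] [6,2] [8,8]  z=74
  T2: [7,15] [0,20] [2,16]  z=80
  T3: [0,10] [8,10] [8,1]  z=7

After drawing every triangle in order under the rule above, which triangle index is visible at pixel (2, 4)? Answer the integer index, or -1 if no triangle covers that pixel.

T0:
  2·area = 106
  edge (1, 0)→(8, 4): d=(7,4) right/bottom  bias=-1
  edge (8, 4)→(6, 18): d=(-2,14) right/bottom  bias=-1
  edge (6, 18)→(1, 0): d=(-5,-18) top-left  bias=+0
    (1,1)@(3, 3): e=[13,72,21] → X
    (2,1)@(5, 3): e=[5,44,57] → X
    (3,1)@(7, 3): e=[-3,16,93] → .
    (1,2)@(3, 5): e=[27,68,11] → X
    (3,2)@(7, 5): e=[11,12,83] → X
    (4,2)@(9, 5): e=[3,-16,119] → .
    (1,3)@(3, 7): e=[41,64,1] → X
    (4,3)@(9, 7): e=[17,-20,109] → .
    (1,4)@(3, 9): e=[55,60,-9] → .
    (2,4)@(5, 9): e=[47,32,27] → X
    (4,4)@(9, 9): e=[31,-24,99] → .
    (2,5)@(5, 11): e=[61,28,17] → X
    (3,5)@(7, 11): e=[53,0,53] → .  [on edge]
  covered (12 px):
    . . . . .
    . X X . .
    . X X X .
    . X X X .
    . . X X .
    . . X . .
    . . X . .
    . . . . .
    . . . . .
    . . . . .
T1:
  2·area = 60
  edge (0, 14)→(6, 2): d=(6,-12) top-left  bias=+0
  edge (6, 2)→(8, 8): d=(2,6) right/bottom  bias=-1
  edge (8, 8)→(0, 14): d=(-8,6) right/bottom  bias=-1
    (2,2)@(5, 5): e=[6,12,42] → X
    (3,2)@(7, 5): e=[30,0,30] → .  [on edge]
    (2,3)@(5, 7): e=[18,16,26] → X
    (3,3)@(7, 7): e=[42,4,14] → X
    (4,3)@(9, 7): e=[66,-8,2] → .
    (1,4)@(3, 9): e=[6,32,22] → X
    (3,4)@(7, 9): e=[54,8,-2] → .
    (1,5)@(3, 11): e=[18,36,6] → X
    (2,5)@(5, 11): e=[42,24,-6] → .
    (4,5)@(9, 11): e=[90,0,-30] → .  [on edge]
    (0,6)@(1, 13): e=[6,52,2] → X
    (1,6)@(3, 13): e=[30,40,-10] → .
  covered (7 px):
    . . . . .
    . . . . .
    . . X . .
    . . X X .
    . X X . .
    . X . . .
    X . . . .
    . . . . .
    . . . . .
    . . . . .
T2:
  2·area = 18
  edge (7, 15)→(0, 20): d=(-7,5) right/bottom  bias=-1
  edge (0, 20)→(2, 16): d=(2,-4) top-left  bias=+0
  edge (2, 16)→(7, 15): d=(5,-1) top-left  bias=+0
    (3,7)@(7, 15): e=[0,18,0] → .  [on edge]
    (1,8)@(3, 17): e=[6,6,6] → X
    (2,8)@(5, 17): e=[-4,14,8] → .
    (0,9)@(1, 19): e=[2,2,14] → X
    (1,9)@(3, 19): e=[-8,10,16] → .
  covered (2 px):
    . . . . .
    . . . . .
    . . . . .
    . . . . .
    . . . . .
    . . . . .
    . . . . .
    . . . . .
    . X . . .
    X . . . .
T3:
  2·area = 72  (B↔C swapped to make it positive)
  edge (0, 10)→(8, 1): d=(8,-9) top-left  bias=+0
  edge (8, 1)→(8, 10): d=(0,9) right/bottom  bias=-1
  edge (8, 10)→(0, 10): d=(-8,0) right/bottom  bias=-1
    (3,1)@(7, 3): e=[7,9,56] → X
    (4,1)@(9, 3): e=[25,-9,56] → .
    (2,2)@(5, 5): e=[5,27,40] → X
    (4,2)@(9, 5): e=[41,-9,40] → .
    (1,3)@(3, 7): e=[3,45,24] → X
    (4,3)@(9, 7): e=[57,-9,24] → .
    (0,4)@(1, 9): e=[1,63,8] → X
    (4,4)@(9, 9): e=[73,-9,8] → .
    (0,5)@(1, 11): e=[17,63,-8] → .
    (1,5)@(3, 11): e=[35,45,-8] → .
    (2,5)@(5, 11): e=[53,27,-8] → .
    (3,5)@(7, 11): e=[71,9,-8] → .
  covered (10 px):
    . . . . .
    . . . X .
    . . X X .
    . X X X .
    X X X X .
    . . . . .
    . . . . .
    . . . . .
    . . . . .
    . . . . .

Z-buffer (winner per pixel, '.' = empty):
  . . . . .
  . 0 0 3 .
  . 0 3 3 .
  . 3 3 3 .
  3 3 3 3 .
  . 1 0 . .
  1 . 0 . .
  . . . . .
  . 2 . . .
  2 . . . .

Answer: 3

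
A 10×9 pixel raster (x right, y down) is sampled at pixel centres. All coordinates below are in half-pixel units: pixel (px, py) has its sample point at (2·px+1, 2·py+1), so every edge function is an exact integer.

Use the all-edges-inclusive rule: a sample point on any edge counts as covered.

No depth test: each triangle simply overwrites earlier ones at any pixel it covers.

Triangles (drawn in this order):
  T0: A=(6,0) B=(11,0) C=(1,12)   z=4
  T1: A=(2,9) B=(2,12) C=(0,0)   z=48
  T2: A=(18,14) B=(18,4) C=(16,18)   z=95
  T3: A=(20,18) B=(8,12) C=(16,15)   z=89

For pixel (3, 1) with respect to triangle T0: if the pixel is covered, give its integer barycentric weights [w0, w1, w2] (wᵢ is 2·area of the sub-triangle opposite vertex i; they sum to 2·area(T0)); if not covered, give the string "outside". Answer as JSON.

T0:
  2·area = 60
  edge (6, 0)→(11, 0): d=(5,0) inclusive
  edge (11, 0)→(1, 12): d=(-10,12) inclusive
  edge (1, 12)→(6, 0): d=(5,-12) inclusive
    (3,0)@(7, 1): e=[5,38,17] → #
    (4,0)@(9, 1): e=[5,14,41] → #
    (5,0)@(11, 1): e=[5,-10,65] → ·
    (2,1)@(5, 3): e=[15,42,3] → #
    (4,1)@(9, 3): e=[15,-6,51] → ·
    (2,2)@(5, 5): e=[25,22,13] → #
    (3,2)@(7, 5): e=[25,-2,37] → ·
    (2,3)@(5, 7): e=[35,2,23] → #
    (3,3)@(7, 7): e=[35,-22,47] → ·
    (1,4)@(3, 9): e=[45,6,9] → #
    (2,4)@(5, 9): e=[45,-18,33] → ·
    (1,5)@(3, 11): e=[55,-14,19] → ·
  covered (7 px):
    · · · # # · · · · ·
    · · # # · · · · · ·
    · · # · · · · · · ·
    · · # · · · · · · ·
    · # · · · · · · · ·
    · · · · · · · · · ·
    · · · · · · · · · ·
    · · · · · · · · · ·
    · · · · · · · · · ·
T1:
  2·area = 6
  edge (2, 9)→(2, 12): d=(0,3) inclusive
  edge (2, 12)→(0, 0): d=(-2,-12) inclusive
  edge (0, 0)→(2, 9): d=(2,9) inclusive
    (0,2)@(1, 5): e=[3,2,1] → #
    (1,2)@(3, 5): e=[-3,26,-17] → ·
    (0,3)@(1, 7): e=[3,-2,5] → ·
  covered (1 px):
    · · · · · · · · · ·
    · · · · · · · · · ·
    # · · · · · · · · ·
    · · · · · · · · · ·
    · · · · · · · · · ·
    · · · · · · · · · ·
    · · · · · · · · · ·
    · · · · · · · · · ·
    · · · · · · · · · ·
T2:
  2·area = 20  (B↔C swapped to make it positive)
  edge (18, 14)→(16, 18): d=(-2,4) inclusive
  edge (16, 18)→(18, 4): d=(2,-14) inclusive
  edge (18, 4)→(18, 14): d=(0,10) inclusive
    (8,5)@(17, 11): e=[10,0,10] → #  [on edge]
    (9,5)@(19, 11): e=[2,28,-10] → ·
    (8,6)@(17, 13): e=[6,4,10] → #
    (9,6)@(19, 13): e=[-2,32,-10] → ·
    (8,7)@(17, 15): e=[2,8,10] → #
    (9,7)@(19, 15): e=[-6,36,-10] → ·
    (8,8)@(17, 17): e=[-2,12,10] → ·
  covered (3 px):
    · · · · · · · · · ·
    · · · · · · · · · ·
    · · · · · · · · · ·
    · · · · · · · · · ·
    · · · · · · · · · ·
    · · · · · · · · # ·
    · · · · · · · · # ·
    · · · · · · · · # ·
    · · · · · · · · · ·
T3:
  2·area = 12
  edge (20, 18)→(8, 12): d=(-12,-6) inclusive
  edge (8, 12)→(16, 15): d=(8,3) inclusive
  edge (16, 15)→(20, 18): d=(4,3) inclusive
    (7,7)@(15, 15): e=[6,3,3] → #
    (8,7)@(17, 15): e=[18,-3,-3] → ·
    (7,8)@(15, 17): e=[-18,19,11] → ·
  covered (1 px):
    · · · · · · · · · ·
    · · · · · · · · · ·
    · · · · · · · · · ·
    · · · · · · · · · ·
    · · · · · · · · · ·
    · · · · · · · · · ·
    · · · · · · · · · ·
    · · · · · · · # · ·
    · · · · · · · · · ·

Final: [18,27,15]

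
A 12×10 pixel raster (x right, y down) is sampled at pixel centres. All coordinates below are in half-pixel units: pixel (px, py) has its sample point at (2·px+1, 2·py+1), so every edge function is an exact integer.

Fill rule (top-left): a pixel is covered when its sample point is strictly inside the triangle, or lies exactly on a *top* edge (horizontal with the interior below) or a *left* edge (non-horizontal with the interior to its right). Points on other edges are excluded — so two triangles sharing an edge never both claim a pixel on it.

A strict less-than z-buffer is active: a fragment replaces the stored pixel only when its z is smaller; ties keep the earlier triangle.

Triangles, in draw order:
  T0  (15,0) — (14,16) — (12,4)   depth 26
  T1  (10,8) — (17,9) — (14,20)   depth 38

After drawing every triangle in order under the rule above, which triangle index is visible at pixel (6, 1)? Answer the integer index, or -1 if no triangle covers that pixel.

T0:
  2·area = 44
  edge (15, 0)→(14, 16): d=(-1,16) right/bottom  bias=-1
  edge (14, 16)→(12, 4): d=(-2,-12) top-left  bias=+0
  edge (12, 4)→(15, 0): d=(3,-4) top-left  bias=+0
    (6,1)@(13, 3): e=[29,14,1] → X
    (7,1)@(15, 3): e=[-3,38,9] → .
    (6,2)@(13, 5): e=[27,10,7] → X
    (7,2)@(15, 5): e=[-5,34,15] → .
    (6,3)@(13, 7): e=[25,6,13] → X
    (7,3)@(15, 7): e=[-7,30,21] → .
    (6,4)@(13, 9): e=[23,2,19] → X
    (7,4)@(15, 9): e=[-9,26,27] → .
    (6,5)@(13, 11): e=[21,-2,25] → .
  covered (4 px):
    . . . . . . . . . . . .
    . . . . . . X . . . . .
    . . . . . . X . . . . .
    . . . . . . X . . . . .
    . . . . . . X . . . . .
    . . . . . . . . . . . .
    . . . . . . . . . . . .
    . . . . . . . . . . . .
    . . . . . . . . . . . .
    . . . . . . . . . . . .
T1:
  2·area = 80
  edge (10, 8)→(17, 9): d=(7,1) right/bottom  bias=-1
  edge (17, 9)→(14, 20): d=(-3,11) right/bottom  bias=-1
  edge (14, 20)→(10, 8): d=(-4,-12) top-left  bias=+0
    (4,2)@(9, 5): e=[-20,100,0] → .  [on edge]
    (1,3)@(3, 7): e=[0,160,-80] → .  [on edge]
    (5,4)@(11, 9): e=[6,66,8] → X
    (6,4)@(13, 9): e=[4,44,32] → X
    (7,4)@(15, 9): e=[2,22,56] → X
    (8,4)@(17, 9): e=[0,0,80] → .  [on edge]
    (5,5)@(11, 11): e=[20,60,0] → X  [on edge]
    (8,5)@(17, 11): e=[14,-6,72] → .
    (5,6)@(11, 13): e=[34,54,-8] → .
    (6,6)@(13, 13): e=[32,32,16] → X
    (8,6)@(17, 13): e=[28,-12,64] → .
    (6,7)@(13, 15): e=[46,26,8] → X
    (6,8)@(13, 17): e=[60,20,0] → X  [on edge]
  covered (11 px):
    . . . . . . . . . . . .
    . . . . . . . . . . . .
    . . . . . . . . . . . .
    . . . . . . . . . . . .
    . . . . . X X X . . . .
    . . . . . X X X . . . .
    . . . . . . X X . . . .
    . . . . . . X X . . . .
    . . . . . . X . . . . .
    . . . . . . . . . . . .

Z-buffer (winner per pixel, '.' = empty):
  . . . . . . . . . . . .
  . . . . . . 0 . . . . .
  . . . . . . 0 . . . . .
  . . . . . . 0 . . . . .
  . . . . . 1 0 1 . . . .
  . . . . . 1 1 1 . . . .
  . . . . . . 1 1 . . . .
  . . . . . . 1 1 . . . .
  . . . . . . 1 . . . . .
  . . . . . . . . . . . .

Result: 0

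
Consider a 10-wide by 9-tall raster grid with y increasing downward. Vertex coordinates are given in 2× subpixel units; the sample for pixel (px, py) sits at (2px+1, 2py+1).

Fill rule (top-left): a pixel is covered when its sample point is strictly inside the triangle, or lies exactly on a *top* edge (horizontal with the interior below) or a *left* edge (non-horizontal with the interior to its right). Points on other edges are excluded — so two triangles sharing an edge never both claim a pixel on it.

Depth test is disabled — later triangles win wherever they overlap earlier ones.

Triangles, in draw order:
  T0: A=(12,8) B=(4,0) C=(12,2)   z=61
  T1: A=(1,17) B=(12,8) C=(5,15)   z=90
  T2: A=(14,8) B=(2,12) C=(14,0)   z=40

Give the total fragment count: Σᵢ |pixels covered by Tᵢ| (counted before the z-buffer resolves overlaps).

T0:
  2·area = 48
  edge (12, 8)→(4, 0): d=(-8,-8) top-left  bias=+0
  edge (4, 0)→(12, 2): d=(8,2) right/bottom  bias=-1
  edge (12, 2)→(12, 8): d=(0,6) right/bottom  bias=-1
    (2,0)@(5, 1): e=[0,6,42] → #  [on edge]
    (3,0)@(7, 1): e=[16,2,30] → #
    (4,0)@(9, 1): e=[32,-2,18] → ·
    (2,1)@(5, 3): e=[-16,22,42] → ·
    (3,1)@(7, 3): e=[0,18,30] → #  [on edge]
    (4,1)@(9, 3): e=[16,14,18] → #
    (5,1)@(11, 3): e=[32,10,6] → #
    (6,1)@(13, 3): e=[48,6,-6] → ·
    (3,2)@(7, 5): e=[-16,34,30] → ·
    (4,2)@(9, 5): e=[0,30,18] → #  [on edge]
    (6,2)@(13, 5): e=[32,22,-6] → ·
    (4,3)@(9, 7): e=[-16,46,18] → ·
    (5,3)@(11, 7): e=[0,42,6] → #  [on edge]
    (6,4)@(13, 9): e=[0,54,-6] → ·  [on edge]
    (7,5)@(15, 11): e=[0,66,-18] → ·  [on edge]
    (8,6)@(17, 13): e=[0,78,-30] → ·  [on edge]
    (9,7)@(19, 15): e=[0,90,-42] → ·  [on edge]
  covered (8 px):
    · · # # · · · · · ·
    · · · # # # · · · ·
    · · · · # # · · · ·
    · · · · · # · · · ·
    · · · · · · · · · ·
    · · · · · · · · · ·
    · · · · · · · · · ·
    · · · · · · · · · ·
    · · · · · · · · · ·
T1:
  2·area = 14
  edge (1, 17)→(12, 8): d=(11,-9) top-left  bias=+0
  edge (12, 8)→(5, 15): d=(-7,7) right/bottom  bias=-1
  edge (5, 15)→(1, 17): d=(-4,2) right/bottom  bias=-1
    (9,0)@(19, 1): e=[-14,0,28] → ·  [on edge]
    (8,1)@(17, 3): e=[-10,0,24] → ·  [on edge]
    (7,2)@(15, 5): e=[-6,0,20] → ·  [on edge]
    (6,3)@(13, 7): e=[-2,0,16] → ·  [on edge]
    (5,4)@(11, 9): e=[2,0,12] → ·  [on edge]
    (8,4)@(17, 9): e=[56,-42,0] → ·  [on edge]
    (4,5)@(9, 11): e=[6,0,8] → ·  [on edge]
    (6,5)@(13, 11): e=[42,-28,0] → ·  [on edge]
    (3,6)@(7, 13): e=[10,0,4] → ·  [on edge]
    (4,6)@(9, 13): e=[28,-14,0] → ·  [on edge]
    (2,7)@(5, 15): e=[14,0,0] → ·  [on edge]
    (0,8)@(1, 17): e=[0,14,0] → ·  [on edge]
    (1,8)@(3, 17): e=[18,0,-4] → ·  [on edge]
  covered (0 px):
    · · · · · · · · · ·
    · · · · · · · · · ·
    · · · · · · · · · ·
    · · · · · · · · · ·
    · · · · · · · · · ·
    · · · · · · · · · ·
    · · · · · · · · · ·
    · · · · · · · · · ·
    · · · · · · · · · ·
T2:
  2·area = 96
  edge (14, 8)→(2, 12): d=(-12,4) right/bottom  bias=-1
  edge (2, 12)→(14, 0): d=(12,-12) top-left  bias=+0
  edge (14, 0)→(14, 8): d=(0,8) right/bottom  bias=-1
    (6,0)@(13, 1): e=[88,0,8] → #  [on edge]
    (7,0)@(15, 1): e=[80,24,-8] → ·
    (5,1)@(11, 3): e=[72,0,24] → #  [on edge]
    (7,1)@(15, 3): e=[56,48,-8] → ·
    (4,2)@(9, 5): e=[56,0,40] → #  [on edge]
    (7,2)@(15, 5): e=[32,72,-8] → ·
    (3,3)@(7, 7): e=[40,0,56] → #  [on edge]
    (7,3)@(15, 7): e=[8,96,-8] → ·
    (8,3)@(17, 7): e=[0,120,-24] → ·  [on edge]
    (2,4)@(5, 9): e=[24,0,72] → #  [on edge]
    (5,4)@(11, 9): e=[0,72,24] → ·  [on edge]
    (6,4)@(13, 9): e=[-8,96,8] → ·
    (1,5)@(3, 11): e=[8,0,88] → #  [on edge]
    (2,5)@(5, 11): e=[0,24,72] → ·  [on edge]
    (0,6)@(1, 13): e=[-8,0,104] → ·  [on edge]
  covered (14 px):
    · · · · · · # · · ·
    · · · · · # # · · ·
    · · · · # # # · · ·
    · · · # # # # · · ·
    · · # # # · · · · ·
    · # · · · · · · · ·
    · · · · · · · · · ·
    · · · · · · · · · ·
    · · · · · · · · · ·

Result: 22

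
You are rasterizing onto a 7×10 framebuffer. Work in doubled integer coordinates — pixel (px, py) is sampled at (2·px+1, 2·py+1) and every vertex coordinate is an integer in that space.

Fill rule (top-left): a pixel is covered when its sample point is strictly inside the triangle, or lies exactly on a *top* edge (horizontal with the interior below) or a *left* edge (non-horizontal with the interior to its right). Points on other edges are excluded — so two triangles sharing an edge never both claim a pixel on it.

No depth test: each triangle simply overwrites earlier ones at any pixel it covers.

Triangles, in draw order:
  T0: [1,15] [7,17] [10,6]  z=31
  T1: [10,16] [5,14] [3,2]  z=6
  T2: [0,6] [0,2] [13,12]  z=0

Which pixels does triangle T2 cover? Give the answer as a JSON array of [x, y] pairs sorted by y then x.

T0:
  2·area = 72  (B↔C swapped to make it positive)
  edge (1, 15)→(10, 6): d=(9,-9) top-left  bias=+0
  edge (10, 6)→(7, 17): d=(-3,11) right/bottom  bias=-1
  edge (7, 17)→(1, 15): d=(-6,-2) top-left  bias=+0
    (6,1)@(13, 3): e=[0,-24,96] → .  [on edge]
    (5,2)@(11, 5): e=[0,-8,80] → .  [on edge]
    (4,3)@(9, 7): e=[0,8,64] → X  [on edge]
    (5,3)@(11, 7): e=[18,-14,68] → .
    (3,4)@(7, 9): e=[0,24,48] → X  [on edge]
    (5,4)@(11, 9): e=[36,-20,56] → .
    (2,5)@(5, 11): e=[0,40,32] → X  [on edge]
    (4,5)@(9, 11): e=[36,-4,40] → .
    (1,6)@(3, 13): e=[0,56,16] → X  [on edge]
    (4,6)@(9, 13): e=[54,-10,28] → .
    (0,7)@(1, 15): e=[0,72,0] → X  [on edge]
    (4,7)@(9, 15): e=[72,-16,16] → .
    (3,8)@(7, 17): e=[72,0,0] → .  [on edge]
    (6,9)@(13, 19): e=[144,-72,0] → .  [on edge]
  covered (12 px):
    . . . . . . .
    . . . . . . .
    . . . . . . .
    . . . . X . .
    . . . X X . .
    . . X X . . .
    . X X X . . .
    X X X X . . .
    . . . . . . .
    . . . . . . .
T1:
  2·area = 56
  edge (10, 16)→(5, 14): d=(-5,-2) top-left  bias=+0
  edge (5, 14)→(3, 2): d=(-2,-12) top-left  bias=+0
  edge (3, 2)→(10, 16): d=(7,14) right/bottom  bias=-1
    (2,3)@(5, 7): e=[35,14,7] → X
    (3,3)@(7, 7): e=[39,38,-21] → .
    (2,4)@(5, 9): e=[25,10,21] → X
    (3,4)@(7, 9): e=[29,34,-7] → .
    (2,5)@(5, 11): e=[15,6,35] → X
    (3,5)@(7, 11): e=[19,30,7] → X
    (4,5)@(9, 11): e=[23,54,-21] → .
    (2,6)@(5, 13): e=[5,2,49] → X
    (4,6)@(9, 13): e=[13,50,-7] → .
    (2,7)@(5, 15): e=[-5,-2,63] → .
    (3,7)@(7, 15): e=[-1,22,35] → .
    (4,7)@(9, 15): e=[3,46,7] → X
  covered (7 px):
    . . . . . . .
    . . . . . . .
    . . . . . . .
    . . X . . . .
    . . X . . . .
    . . X X . . .
    . . X X . . .
    . . . . X . .
    . . . . . . .
    . . . . . . .
T2:
  2·area = 52
  edge (0, 6)→(0, 2): d=(0,-4) top-left  bias=+0
  edge (0, 2)→(13, 12): d=(13,10) right/bottom  bias=-1
  edge (13, 12)→(0, 6): d=(-13,-6) top-left  bias=+0
    (0,1)@(1, 3): e=[4,3,45] → X
    (1,1)@(3, 3): e=[12,-17,57] → .
    (0,2)@(1, 5): e=[4,29,19] → X
    (1,2)@(3, 5): e=[12,9,31] → X
    (2,2)@(5, 5): e=[20,-11,43] → .
    (0,3)@(1, 7): e=[4,55,-7] → .
    (1,3)@(3, 7): e=[12,35,5] → X
    (2,3)@(5, 7): e=[20,15,17] → X
    (3,3)@(7, 7): e=[28,-5,29] → .
    (1,4)@(3, 9): e=[12,61,-21] → .
    (2,4)@(5, 9): e=[20,41,-9] → .
    (3,4)@(7, 9): e=[28,21,3] → X
  covered (8 px):
    . . . . . . .
    X . . . . . .
    X X . . . . .
    . X X . . . .
    . . . X X . .
    . . . . . X .
    . . . . . . .
    . . . . . . .
    . . . . . . .
    . . . . . . .

Result: [[0,1],[0,2],[1,2],[1,3],[2,3],[3,4],[4,4],[5,5]]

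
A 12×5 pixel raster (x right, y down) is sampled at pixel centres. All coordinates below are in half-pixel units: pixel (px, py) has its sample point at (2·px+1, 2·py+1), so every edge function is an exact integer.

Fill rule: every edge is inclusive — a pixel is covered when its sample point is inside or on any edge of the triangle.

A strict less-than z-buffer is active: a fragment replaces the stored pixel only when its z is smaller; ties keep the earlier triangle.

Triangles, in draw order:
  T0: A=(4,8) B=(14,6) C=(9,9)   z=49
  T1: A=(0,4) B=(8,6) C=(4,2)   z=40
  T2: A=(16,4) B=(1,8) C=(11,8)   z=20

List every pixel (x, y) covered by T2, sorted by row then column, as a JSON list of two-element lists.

T0:
  2·area = 20
  edge (4, 8)→(14, 6): d=(10,-2) inclusive
  edge (14, 6)→(9, 9): d=(-5,3) inclusive
  edge (9, 9)→(4, 8): d=(-5,-1) inclusive
    (9,1)@(19, 3): e=[-20,0,40] → .  [on edge]
    (9,2)@(19, 5): e=[0,-10,30] → .  [on edge]
    (4,3)@(9, 7): e=[0,10,10] → X  [on edge]
    (5,3)@(11, 7): e=[4,4,12] → X
    (6,3)@(13, 7): e=[8,-2,14] → .
    (4,4)@(9, 9): e=[20,0,0] → X  [on edge]
    (5,4)@(11, 9): e=[24,-6,2] → .
  covered (3 px):
    . . . . . . . . . . . .
    . . . . . . . . . . . .
    . . . . . . . . . . . .
    . . . . X X . . . . . .
    . . . . X . . . . . . .
T1:
  2·area = 24  (B↔C swapped to make it positive)
  edge (0, 4)→(4, 2): d=(4,-2) inclusive
  edge (4, 2)→(8, 6): d=(4,4) inclusive
  edge (8, 6)→(0, 4): d=(-8,-2) inclusive
    (1,0)@(3, 1): e=[-6,0,30] → .  [on edge]
    (1,1)@(3, 3): e=[2,8,14] → X
    (2,1)@(5, 3): e=[6,0,18] → X  [on edge]
    (3,1)@(7, 3): e=[10,-8,22] → .
    (1,2)@(3, 5): e=[10,16,-2] → .
    (2,2)@(5, 5): e=[14,8,2] → X
    (3,2)@(7, 5): e=[18,0,6] → X  [on edge]
    (4,2)@(9, 5): e=[22,-8,10] → .
    (2,3)@(5, 7): e=[22,16,-14] → .
    (3,3)@(7, 7): e=[26,8,-10] → .
    (4,3)@(9, 7): e=[30,0,-6] → .  [on edge]
    (5,4)@(11, 9): e=[42,0,-18] → .  [on edge]
  covered (4 px):
    . . . . . . . . . . . .
    . X X . . . . . . . . .
    . . X X . . . . . . . .
    . . . . . . . . . . . .
    . . . . . . . . . . . .
T2:
  2·area = 40  (B↔C swapped to make it positive)
  edge (16, 4)→(11, 8): d=(-5,4) inclusive
  edge (11, 8)→(1, 8): d=(-10,0) inclusive
  edge (1, 8)→(16, 4): d=(15,-4) inclusive
    (6,2)@(13, 5): e=[7,30,3] → X
    (7,2)@(15, 5): e=[-1,30,11] → .
    (2,3)@(5, 7): e=[29,10,1] → X
    (3,3)@(7, 7): e=[21,10,9] → X
    (4,3)@(9, 7): e=[13,10,17] → X
    (5,3)@(11, 7): e=[5,10,25] → X
    (6,3)@(13, 7): e=[-3,10,33] → .
    (2,4)@(5, 9): e=[19,-10,31] → .
    (3,4)@(7, 9): e=[11,-10,39] → .
    (4,4)@(9, 9): e=[3,-10,47] → .
    (5,4)@(11, 9): e=[-5,-10,55] → .
  covered (5 px):
    . . . . . . . . . . . .
    . . . . . . . . . . . .
    . . . . . . X . . . . .
    . . X X X X . . . . . .
    . . . . . . . . . . . .

Result: [[6,2],[2,3],[3,3],[4,3],[5,3]]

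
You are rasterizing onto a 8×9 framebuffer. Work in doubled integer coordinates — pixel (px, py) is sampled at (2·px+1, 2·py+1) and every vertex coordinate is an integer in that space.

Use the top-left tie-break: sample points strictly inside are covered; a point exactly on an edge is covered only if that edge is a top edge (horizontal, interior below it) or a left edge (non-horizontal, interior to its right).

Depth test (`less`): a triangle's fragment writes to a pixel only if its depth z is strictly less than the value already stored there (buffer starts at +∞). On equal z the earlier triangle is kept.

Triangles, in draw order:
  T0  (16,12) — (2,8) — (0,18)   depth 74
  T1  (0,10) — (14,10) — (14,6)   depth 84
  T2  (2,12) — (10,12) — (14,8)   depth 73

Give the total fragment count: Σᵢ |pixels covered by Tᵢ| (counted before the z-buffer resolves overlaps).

T0:
  2·area = 148  (B↔C swapped to make it positive)
  edge (16, 12)→(0, 18): d=(-16,6) right/bottom  bias=-1
  edge (0, 18)→(2, 8): d=(2,-10) top-left  bias=+0
  edge (2, 8)→(16, 12): d=(14,4) right/bottom  bias=-1
    (1,1)@(3, 3): e=[222,0,-74] → ·  [on edge]
    (1,4)@(3, 9): e=[126,12,10] → #
    (2,4)@(5, 9): e=[114,32,2] → #
    (3,4)@(7, 9): e=[102,52,-6] → ·
    (1,5)@(3, 11): e=[94,16,38] → #
    (3,5)@(7, 11): e=[70,56,22] → #
    (4,5)@(9, 11): e=[58,76,14] → #
    (5,5)@(11, 11): e=[46,96,6] → #
    (6,5)@(13, 11): e=[34,116,-2] → ·
    (0,6)@(1, 13): e=[74,0,74] → #  [on edge]
    (6,6)@(13, 13): e=[2,120,26] → #
    (7,6)@(15, 13): e=[-10,140,18] → ·
  covered (19 px):
    · · · · · · · ·
    · · · · · · · ·
    · · · · · · · ·
    · · · · · · · ·
    · # # · · · · ·
    · # # # # # · ·
    # # # # # # # ·
    # # # # · · · ·
    # · · · · · · ·
T1:
  2·area = 56  (B↔C swapped to make it positive)
  edge (0, 10)→(14, 6): d=(14,-4) top-left  bias=+0
  edge (14, 6)→(14, 10): d=(0,4) right/bottom  bias=-1
  edge (14, 10)→(0, 10): d=(-14,0) right/bottom  bias=-1
    (5,3)@(11, 7): e=[2,12,42] → #
    (6,3)@(13, 7): e=[10,4,42] → #
    (7,3)@(15, 7): e=[18,-4,42] → ·
    (2,4)@(5, 9): e=[6,36,14] → #
    (3,4)@(7, 9): e=[14,28,14] → #
    (4,4)@(9, 9): e=[22,20,14] → #
    (7,4)@(15, 9): e=[46,-4,14] → ·
    (2,5)@(5, 11): e=[34,36,-14] → ·
    (3,5)@(7, 11): e=[42,28,-14] → ·
    (4,5)@(9, 11): e=[50,20,-14] → ·
    (5,5)@(11, 11): e=[58,12,-14] → ·
    (6,5)@(13, 11): e=[66,4,-14] → ·
  covered (7 px):
    · · · · · · · ·
    · · · · · · · ·
    · · · · · · · ·
    · · · · · # # ·
    · · # # # # # ·
    · · · · · · · ·
    · · · · · · · ·
    · · · · · · · ·
    · · · · · · · ·
T2:
  2·area = 32  (B↔C swapped to make it positive)
  edge (2, 12)→(14, 8): d=(12,-4) top-left  bias=+0
  edge (14, 8)→(10, 12): d=(-4,4) right/bottom  bias=-1
  edge (10, 12)→(2, 12): d=(-8,0) right/bottom  bias=-1
    (7,3)@(15, 7): e=[-8,0,40] → ·  [on edge]
    (5,4)@(11, 9): e=[0,8,24] → #  [on edge]
    (6,4)@(13, 9): e=[8,0,24] → ·  [on edge]
    (2,5)@(5, 11): e=[0,24,8] → #  [on edge]
    (3,5)@(7, 11): e=[8,16,8] → #
    (4,5)@(9, 11): e=[16,8,8] → #
    (5,5)@(11, 11): e=[24,0,8] → ·  [on edge]
    (2,6)@(5, 13): e=[24,16,-8] → ·
    (3,6)@(7, 13): e=[32,8,-8] → ·
    (4,6)@(9, 13): e=[40,0,-8] → ·  [on edge]
    (3,7)@(7, 15): e=[56,0,-24] → ·  [on edge]
    (2,8)@(5, 17): e=[72,0,-40] → ·  [on edge]
  covered (4 px):
    · · · · · · · ·
    · · · · · · · ·
    · · · · · · · ·
    · · · · · · · ·
    · · · · · # · ·
    · · # # # · · ·
    · · · · · · · ·
    · · · · · · · ·
    · · · · · · · ·

Answer: 30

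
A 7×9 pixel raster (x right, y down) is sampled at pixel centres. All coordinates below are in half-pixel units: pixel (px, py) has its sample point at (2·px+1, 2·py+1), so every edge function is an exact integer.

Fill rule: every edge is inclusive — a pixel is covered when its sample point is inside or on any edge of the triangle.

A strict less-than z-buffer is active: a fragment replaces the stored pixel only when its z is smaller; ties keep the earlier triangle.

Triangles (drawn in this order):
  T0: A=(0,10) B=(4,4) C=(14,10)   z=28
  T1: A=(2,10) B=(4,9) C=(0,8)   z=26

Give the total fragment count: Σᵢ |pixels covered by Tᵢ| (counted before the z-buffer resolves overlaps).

T0:
  2·area = 84
  edge (0, 10)→(4, 4): d=(4,-6) inclusive
  edge (4, 4)→(14, 10): d=(10,6) inclusive
  edge (14, 10)→(0, 10): d=(-14,0) inclusive
    (2,2)@(5, 5): e=[10,4,70] → █
    (3,2)@(7, 5): e=[22,-8,70] → ·
    (1,3)@(3, 7): e=[6,36,42] → █
    (3,3)@(7, 7): e=[30,12,42] → █
    (4,3)@(9, 7): e=[42,0,42] → █  [on edge]
    (5,3)@(11, 7): e=[54,-12,42] → ·
    (0,4)@(1, 9): e=[2,68,14] → █
    (5,4)@(11, 9): e=[62,8,14] → █
    (6,4)@(13, 9): e=[74,-4,14] → ·
    (0,5)@(1, 11): e=[10,88,-14] → ·
    (1,5)@(3, 11): e=[22,76,-14] → ·
    (2,5)@(5, 11): e=[34,64,-14] → ·
  covered (11 px):
    · · · · · · ·
    · · · · · · ·
    · · █ · · · ·
    · █ █ █ █ · ·
    █ █ █ █ █ █ ·
    · · · · · · ·
    · · · · · · ·
    · · · · · · ·
    · · · · · · ·
T1:
  2·area = 6  (B↔C swapped to make it positive)
  edge (2, 10)→(0, 8): d=(-2,-2) inclusive
  edge (0, 8)→(4, 9): d=(4,1) inclusive
  edge (4, 9)→(2, 10): d=(-2,1) inclusive
    (0,4)@(1, 9): e=[0,3,3] → █  [on edge]
    (1,4)@(3, 9): e=[4,1,1] → █
    (2,4)@(5, 9): e=[8,-1,-1] → ·
    (0,5)@(1, 11): e=[-4,11,-1] → ·
    (1,5)@(3, 11): e=[0,9,-3] → ·  [on edge]
    (2,6)@(5, 13): e=[0,15,-9] → ·  [on edge]
    (3,7)@(7, 15): e=[0,21,-15] → ·  [on edge]
    (4,8)@(9, 17): e=[0,27,-21] → ·  [on edge]
  covered (2 px):
    · · · · · · ·
    · · · · · · ·
    · · · · · · ·
    · · · · · · ·
    █ █ · · · · ·
    · · · · · · ·
    · · · · · · ·
    · · · · · · ·
    · · · · · · ·

Result: 13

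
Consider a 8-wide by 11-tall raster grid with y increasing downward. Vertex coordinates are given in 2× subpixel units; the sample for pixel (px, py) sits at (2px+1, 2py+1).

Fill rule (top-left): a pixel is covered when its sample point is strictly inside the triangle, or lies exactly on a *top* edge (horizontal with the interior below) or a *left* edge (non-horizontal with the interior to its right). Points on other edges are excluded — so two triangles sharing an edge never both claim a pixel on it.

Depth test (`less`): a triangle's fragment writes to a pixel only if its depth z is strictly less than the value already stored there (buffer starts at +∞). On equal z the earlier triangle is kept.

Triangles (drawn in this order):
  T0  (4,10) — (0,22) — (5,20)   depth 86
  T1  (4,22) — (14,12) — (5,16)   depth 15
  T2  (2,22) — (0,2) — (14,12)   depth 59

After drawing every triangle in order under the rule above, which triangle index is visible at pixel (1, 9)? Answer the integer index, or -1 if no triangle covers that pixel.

T0:
  2·area = 52  (B↔C swapped to make it positive)
  edge (4, 10)→(5, 20): d=(1,10) right/bottom  bias=-1
  edge (5, 20)→(0, 22): d=(-5,2) right/bottom  bias=-1
  edge (0, 22)→(4, 10): d=(4,-12) top-left  bias=+0
    (3,0)@(7, 1): e=[-39,91,0] → ·  [on edge]
    (2,3)@(5, 7): e=[-13,65,0] → ·  [on edge]
    (1,6)@(3, 13): e=[13,39,0] → #  [on edge]
    (2,6)@(5, 13): e=[-7,35,24] → ·
    (1,7)@(3, 15): e=[15,29,8] → #
    (2,7)@(5, 15): e=[-5,25,32] → ·
    (1,8)@(3, 17): e=[17,19,16] → #
    (2,8)@(5, 17): e=[-3,15,40] → ·
    (0,9)@(1, 19): e=[39,13,0] → #  [on edge]
    (2,9)@(5, 19): e=[-1,5,48] → ·
    (0,10)@(1, 21): e=[41,3,8] → #
    (1,10)@(3, 21): e=[21,-1,32] → ·
  covered (6 px):
    · · · · · · · ·
    · · · · · · · ·
    · · · · · · · ·
    · · · · · · · ·
    · · · · · · · ·
    · · · · · · · ·
    · # · · · · · ·
    · # · · · · · ·
    · # · · · · · ·
    # # · · · · · ·
    # · · · · · · ·
T1:
  2·area = 50  (B↔C swapped to make it positive)
  edge (4, 22)→(5, 16): d=(1,-6) top-left  bias=+0
  edge (5, 16)→(14, 12): d=(9,-4) top-left  bias=+0
  edge (14, 12)→(4, 22): d=(-10,10) right/bottom  bias=-1
    (7,5)@(15, 11): e=[55,-5,0] → ·  [on edge]
    (6,6)@(13, 13): e=[45,5,0] → ·  [on edge]
    (4,7)@(9, 15): e=[23,7,20] → #
    (5,7)@(11, 15): e=[35,15,0] → ·  [on edge]
    (2,8)@(5, 17): e=[1,9,40] → #
    (3,8)@(7, 17): e=[13,17,20] → #
    (4,8)@(9, 17): e=[25,25,0] → ·  [on edge]
    (2,9)@(5, 19): e=[3,27,20] → #
    (3,9)@(7, 19): e=[15,35,0] → ·  [on edge]
    (2,10)@(5, 21): e=[5,45,0] → ·  [on edge]
  covered (4 px):
    · · · · · · · ·
    · · · · · · · ·
    · · · · · · · ·
    · · · · · · · ·
    · · · · · · · ·
    · · · · · · · ·
    · · · · · · · ·
    · · · · # · · ·
    · · # # · · · ·
    · · # · · · · ·
    · · · · · · · ·
T2:
  2·area = 260
  edge (2, 22)→(0, 2): d=(-2,-20) top-left  bias=+0
  edge (0, 2)→(14, 12): d=(14,10) right/bottom  bias=-1
  edge (14, 12)→(2, 22): d=(-12,10) right/bottom  bias=-1
    (0,1)@(1, 3): e=[18,4,238] → #
    (1,1)@(3, 3): e=[58,-16,218] → ·
    (0,2)@(1, 5): e=[14,32,214] → #
    (1,2)@(3, 5): e=[54,12,194] → #
    (2,2)@(5, 5): e=[94,-8,174] → ·
    (0,3)@(1, 7): e=[10,60,190] → #
    (2,3)@(5, 7): e=[90,20,150] → #
    (3,3)@(7, 7): e=[130,0,130] → ·  [on edge]
    (0,4)@(1, 9): e=[6,88,166] → #
    (3,4)@(7, 9): e=[126,28,106] → #
    (4,4)@(9, 9): e=[166,8,86] → #
    (5,4)@(11, 9): e=[206,-12,66] → ·
  covered (32 px):
    · · · · · · · ·
    # · · · · · · ·
    # # · · · · · ·
    # # # · · · · ·
    # # # # # · · ·
    # # # # # # · ·
    · # # # # # · ·
    · # # # # · · ·
    · # # # · · · ·
    · # # · · · · ·
    · # · · · · · ·

Z-buffer (winner per pixel, '.' = empty):
  . . . . . . . .
  2 . . . . . . .
  2 2 . . . . . .
  2 2 2 . . . . .
  2 2 2 2 2 . . .
  2 2 2 2 2 2 . .
  . 2 2 2 2 2 . .
  . 2 2 2 1 . . .
  . 2 1 1 . . . .
  0 2 1 . . . . .
  0 2 . . . . . .

Result: 2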